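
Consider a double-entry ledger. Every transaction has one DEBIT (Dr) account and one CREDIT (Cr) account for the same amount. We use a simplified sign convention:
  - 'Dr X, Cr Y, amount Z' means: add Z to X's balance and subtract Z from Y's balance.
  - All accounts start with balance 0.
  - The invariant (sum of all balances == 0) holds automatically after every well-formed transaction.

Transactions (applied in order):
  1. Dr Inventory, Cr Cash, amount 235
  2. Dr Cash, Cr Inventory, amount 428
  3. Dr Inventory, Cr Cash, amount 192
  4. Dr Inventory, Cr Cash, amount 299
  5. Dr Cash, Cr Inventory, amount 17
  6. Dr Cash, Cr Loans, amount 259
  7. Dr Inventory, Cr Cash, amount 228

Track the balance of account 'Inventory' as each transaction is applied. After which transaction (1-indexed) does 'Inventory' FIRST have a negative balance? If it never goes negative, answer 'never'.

Answer: 2

Derivation:
After txn 1: Inventory=235
After txn 2: Inventory=-193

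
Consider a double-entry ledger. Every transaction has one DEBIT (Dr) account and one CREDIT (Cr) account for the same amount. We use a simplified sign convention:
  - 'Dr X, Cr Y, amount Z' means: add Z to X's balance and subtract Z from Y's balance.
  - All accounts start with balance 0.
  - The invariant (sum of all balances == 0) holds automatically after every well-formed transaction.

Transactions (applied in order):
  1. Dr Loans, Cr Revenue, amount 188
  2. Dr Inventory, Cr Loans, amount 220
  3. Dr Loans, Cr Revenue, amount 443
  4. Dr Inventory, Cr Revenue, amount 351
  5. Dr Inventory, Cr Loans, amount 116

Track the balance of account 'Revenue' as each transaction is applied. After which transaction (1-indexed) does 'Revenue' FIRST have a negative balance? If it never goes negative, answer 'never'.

Answer: 1

Derivation:
After txn 1: Revenue=-188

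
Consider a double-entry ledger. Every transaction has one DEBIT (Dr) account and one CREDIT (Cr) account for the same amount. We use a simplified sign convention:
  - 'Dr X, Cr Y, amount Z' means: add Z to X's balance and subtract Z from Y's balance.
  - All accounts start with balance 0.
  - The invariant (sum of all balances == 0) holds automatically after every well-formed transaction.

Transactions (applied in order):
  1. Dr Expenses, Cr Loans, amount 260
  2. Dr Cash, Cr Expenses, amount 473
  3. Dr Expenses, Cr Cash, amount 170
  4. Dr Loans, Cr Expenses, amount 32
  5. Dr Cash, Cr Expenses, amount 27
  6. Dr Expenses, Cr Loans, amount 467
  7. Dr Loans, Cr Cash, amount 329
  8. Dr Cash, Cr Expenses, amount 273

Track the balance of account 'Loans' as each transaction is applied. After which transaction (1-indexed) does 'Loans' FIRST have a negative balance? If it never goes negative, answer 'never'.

After txn 1: Loans=-260

Answer: 1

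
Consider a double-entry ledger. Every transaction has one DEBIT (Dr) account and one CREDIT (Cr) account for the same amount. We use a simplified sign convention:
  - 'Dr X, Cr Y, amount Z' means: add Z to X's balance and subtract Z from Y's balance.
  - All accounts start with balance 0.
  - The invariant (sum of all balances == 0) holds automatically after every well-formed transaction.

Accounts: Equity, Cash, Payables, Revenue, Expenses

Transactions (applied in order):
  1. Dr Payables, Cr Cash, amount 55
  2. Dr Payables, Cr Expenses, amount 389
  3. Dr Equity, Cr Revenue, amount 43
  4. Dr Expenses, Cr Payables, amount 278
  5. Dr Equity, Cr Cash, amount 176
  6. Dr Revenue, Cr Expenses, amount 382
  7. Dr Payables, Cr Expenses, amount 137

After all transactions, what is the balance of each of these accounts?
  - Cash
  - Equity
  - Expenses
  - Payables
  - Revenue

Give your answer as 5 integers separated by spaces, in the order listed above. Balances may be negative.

Answer: -231 219 -630 303 339

Derivation:
After txn 1 (Dr Payables, Cr Cash, amount 55): Cash=-55 Payables=55
After txn 2 (Dr Payables, Cr Expenses, amount 389): Cash=-55 Expenses=-389 Payables=444
After txn 3 (Dr Equity, Cr Revenue, amount 43): Cash=-55 Equity=43 Expenses=-389 Payables=444 Revenue=-43
After txn 4 (Dr Expenses, Cr Payables, amount 278): Cash=-55 Equity=43 Expenses=-111 Payables=166 Revenue=-43
After txn 5 (Dr Equity, Cr Cash, amount 176): Cash=-231 Equity=219 Expenses=-111 Payables=166 Revenue=-43
After txn 6 (Dr Revenue, Cr Expenses, amount 382): Cash=-231 Equity=219 Expenses=-493 Payables=166 Revenue=339
After txn 7 (Dr Payables, Cr Expenses, amount 137): Cash=-231 Equity=219 Expenses=-630 Payables=303 Revenue=339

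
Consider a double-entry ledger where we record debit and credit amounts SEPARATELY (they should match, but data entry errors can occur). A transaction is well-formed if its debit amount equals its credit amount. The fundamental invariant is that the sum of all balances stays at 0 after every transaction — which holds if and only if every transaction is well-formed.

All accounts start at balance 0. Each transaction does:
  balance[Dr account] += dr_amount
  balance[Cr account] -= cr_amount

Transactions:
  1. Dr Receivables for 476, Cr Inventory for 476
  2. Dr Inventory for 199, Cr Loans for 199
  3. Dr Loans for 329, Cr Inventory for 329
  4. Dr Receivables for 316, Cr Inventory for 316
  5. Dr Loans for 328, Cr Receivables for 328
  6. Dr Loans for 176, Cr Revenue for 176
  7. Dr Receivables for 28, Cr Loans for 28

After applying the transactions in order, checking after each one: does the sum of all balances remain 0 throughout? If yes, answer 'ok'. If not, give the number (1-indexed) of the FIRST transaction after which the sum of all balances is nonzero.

After txn 1: dr=476 cr=476 sum_balances=0
After txn 2: dr=199 cr=199 sum_balances=0
After txn 3: dr=329 cr=329 sum_balances=0
After txn 4: dr=316 cr=316 sum_balances=0
After txn 5: dr=328 cr=328 sum_balances=0
After txn 6: dr=176 cr=176 sum_balances=0
After txn 7: dr=28 cr=28 sum_balances=0

Answer: ok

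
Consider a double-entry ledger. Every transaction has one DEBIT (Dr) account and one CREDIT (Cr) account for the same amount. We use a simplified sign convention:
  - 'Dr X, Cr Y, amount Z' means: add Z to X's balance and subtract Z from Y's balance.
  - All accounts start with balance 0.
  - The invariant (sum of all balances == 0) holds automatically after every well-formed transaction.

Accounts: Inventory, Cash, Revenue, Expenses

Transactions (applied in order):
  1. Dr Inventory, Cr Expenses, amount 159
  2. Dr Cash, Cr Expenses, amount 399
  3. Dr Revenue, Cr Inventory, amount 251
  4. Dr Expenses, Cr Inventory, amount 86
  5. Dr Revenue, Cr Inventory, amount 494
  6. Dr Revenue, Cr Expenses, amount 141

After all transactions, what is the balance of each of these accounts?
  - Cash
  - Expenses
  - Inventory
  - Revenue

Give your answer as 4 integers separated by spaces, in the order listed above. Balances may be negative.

After txn 1 (Dr Inventory, Cr Expenses, amount 159): Expenses=-159 Inventory=159
After txn 2 (Dr Cash, Cr Expenses, amount 399): Cash=399 Expenses=-558 Inventory=159
After txn 3 (Dr Revenue, Cr Inventory, amount 251): Cash=399 Expenses=-558 Inventory=-92 Revenue=251
After txn 4 (Dr Expenses, Cr Inventory, amount 86): Cash=399 Expenses=-472 Inventory=-178 Revenue=251
After txn 5 (Dr Revenue, Cr Inventory, amount 494): Cash=399 Expenses=-472 Inventory=-672 Revenue=745
After txn 6 (Dr Revenue, Cr Expenses, amount 141): Cash=399 Expenses=-613 Inventory=-672 Revenue=886

Answer: 399 -613 -672 886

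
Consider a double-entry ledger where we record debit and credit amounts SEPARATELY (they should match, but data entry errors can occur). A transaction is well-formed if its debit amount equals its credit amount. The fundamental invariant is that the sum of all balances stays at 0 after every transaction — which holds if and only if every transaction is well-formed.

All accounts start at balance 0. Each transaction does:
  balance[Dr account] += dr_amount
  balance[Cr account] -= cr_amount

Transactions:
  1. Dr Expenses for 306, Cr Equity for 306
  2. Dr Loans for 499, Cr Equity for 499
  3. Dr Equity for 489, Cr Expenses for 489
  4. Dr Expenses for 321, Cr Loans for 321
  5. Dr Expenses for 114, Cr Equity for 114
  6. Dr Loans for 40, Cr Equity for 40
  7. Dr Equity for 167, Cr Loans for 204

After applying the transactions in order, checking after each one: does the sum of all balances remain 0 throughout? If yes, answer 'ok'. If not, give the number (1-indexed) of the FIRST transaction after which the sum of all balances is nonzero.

Answer: 7

Derivation:
After txn 1: dr=306 cr=306 sum_balances=0
After txn 2: dr=499 cr=499 sum_balances=0
After txn 3: dr=489 cr=489 sum_balances=0
After txn 4: dr=321 cr=321 sum_balances=0
After txn 5: dr=114 cr=114 sum_balances=0
After txn 6: dr=40 cr=40 sum_balances=0
After txn 7: dr=167 cr=204 sum_balances=-37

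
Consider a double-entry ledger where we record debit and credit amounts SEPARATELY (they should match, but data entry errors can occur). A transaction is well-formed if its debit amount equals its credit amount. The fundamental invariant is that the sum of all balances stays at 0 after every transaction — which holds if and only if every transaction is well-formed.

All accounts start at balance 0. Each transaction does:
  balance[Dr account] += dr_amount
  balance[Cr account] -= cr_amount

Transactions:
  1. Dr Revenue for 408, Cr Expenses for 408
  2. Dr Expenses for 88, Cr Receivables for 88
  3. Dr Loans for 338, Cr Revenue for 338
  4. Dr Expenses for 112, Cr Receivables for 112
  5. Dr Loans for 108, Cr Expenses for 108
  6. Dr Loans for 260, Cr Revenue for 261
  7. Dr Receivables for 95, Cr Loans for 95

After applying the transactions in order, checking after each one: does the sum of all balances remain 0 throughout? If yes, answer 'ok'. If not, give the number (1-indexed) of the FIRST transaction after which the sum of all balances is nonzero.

Answer: 6

Derivation:
After txn 1: dr=408 cr=408 sum_balances=0
After txn 2: dr=88 cr=88 sum_balances=0
After txn 3: dr=338 cr=338 sum_balances=0
After txn 4: dr=112 cr=112 sum_balances=0
After txn 5: dr=108 cr=108 sum_balances=0
After txn 6: dr=260 cr=261 sum_balances=-1
After txn 7: dr=95 cr=95 sum_balances=-1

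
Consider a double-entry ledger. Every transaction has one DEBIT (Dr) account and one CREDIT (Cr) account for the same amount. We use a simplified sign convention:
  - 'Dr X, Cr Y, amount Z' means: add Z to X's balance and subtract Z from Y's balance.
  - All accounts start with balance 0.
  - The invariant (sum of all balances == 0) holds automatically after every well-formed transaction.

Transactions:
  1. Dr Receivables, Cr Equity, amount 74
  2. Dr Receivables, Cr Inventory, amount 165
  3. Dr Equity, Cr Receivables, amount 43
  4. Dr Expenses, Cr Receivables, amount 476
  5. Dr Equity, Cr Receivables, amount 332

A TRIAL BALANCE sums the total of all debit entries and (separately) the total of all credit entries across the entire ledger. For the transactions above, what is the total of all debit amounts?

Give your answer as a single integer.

Txn 1: debit+=74
Txn 2: debit+=165
Txn 3: debit+=43
Txn 4: debit+=476
Txn 5: debit+=332
Total debits = 1090

Answer: 1090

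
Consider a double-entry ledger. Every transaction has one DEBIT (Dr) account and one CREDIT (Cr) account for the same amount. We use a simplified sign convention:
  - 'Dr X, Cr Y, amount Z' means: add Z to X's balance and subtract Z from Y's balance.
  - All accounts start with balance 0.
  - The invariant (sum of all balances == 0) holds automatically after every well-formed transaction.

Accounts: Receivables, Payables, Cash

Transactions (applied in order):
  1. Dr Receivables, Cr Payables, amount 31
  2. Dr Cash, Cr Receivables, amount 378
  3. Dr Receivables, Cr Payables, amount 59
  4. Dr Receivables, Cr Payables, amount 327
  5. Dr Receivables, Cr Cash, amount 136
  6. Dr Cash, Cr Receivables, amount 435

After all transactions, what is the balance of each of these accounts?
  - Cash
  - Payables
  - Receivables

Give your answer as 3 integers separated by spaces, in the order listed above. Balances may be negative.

Answer: 677 -417 -260

Derivation:
After txn 1 (Dr Receivables, Cr Payables, amount 31): Payables=-31 Receivables=31
After txn 2 (Dr Cash, Cr Receivables, amount 378): Cash=378 Payables=-31 Receivables=-347
After txn 3 (Dr Receivables, Cr Payables, amount 59): Cash=378 Payables=-90 Receivables=-288
After txn 4 (Dr Receivables, Cr Payables, amount 327): Cash=378 Payables=-417 Receivables=39
After txn 5 (Dr Receivables, Cr Cash, amount 136): Cash=242 Payables=-417 Receivables=175
After txn 6 (Dr Cash, Cr Receivables, amount 435): Cash=677 Payables=-417 Receivables=-260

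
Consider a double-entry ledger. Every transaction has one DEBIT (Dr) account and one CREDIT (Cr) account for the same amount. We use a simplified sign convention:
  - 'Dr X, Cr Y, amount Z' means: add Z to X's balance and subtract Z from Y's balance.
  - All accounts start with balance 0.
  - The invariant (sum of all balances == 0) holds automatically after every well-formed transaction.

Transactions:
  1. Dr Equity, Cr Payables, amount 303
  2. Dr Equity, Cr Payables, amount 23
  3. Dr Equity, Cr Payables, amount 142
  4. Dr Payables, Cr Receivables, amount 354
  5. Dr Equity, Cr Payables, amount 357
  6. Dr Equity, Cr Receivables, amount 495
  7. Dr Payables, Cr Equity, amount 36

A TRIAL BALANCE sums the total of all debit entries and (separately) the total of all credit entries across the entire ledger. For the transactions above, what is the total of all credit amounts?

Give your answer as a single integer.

Txn 1: credit+=303
Txn 2: credit+=23
Txn 3: credit+=142
Txn 4: credit+=354
Txn 5: credit+=357
Txn 6: credit+=495
Txn 7: credit+=36
Total credits = 1710

Answer: 1710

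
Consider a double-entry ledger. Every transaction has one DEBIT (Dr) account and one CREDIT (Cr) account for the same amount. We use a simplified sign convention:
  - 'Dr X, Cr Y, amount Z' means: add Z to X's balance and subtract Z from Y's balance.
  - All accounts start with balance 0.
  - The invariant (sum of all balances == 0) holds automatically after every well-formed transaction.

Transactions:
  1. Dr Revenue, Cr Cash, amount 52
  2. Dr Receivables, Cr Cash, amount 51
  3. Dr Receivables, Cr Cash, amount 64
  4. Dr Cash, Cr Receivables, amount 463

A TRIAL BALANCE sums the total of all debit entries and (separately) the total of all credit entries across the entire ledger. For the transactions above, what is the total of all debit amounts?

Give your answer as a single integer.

Txn 1: debit+=52
Txn 2: debit+=51
Txn 3: debit+=64
Txn 4: debit+=463
Total debits = 630

Answer: 630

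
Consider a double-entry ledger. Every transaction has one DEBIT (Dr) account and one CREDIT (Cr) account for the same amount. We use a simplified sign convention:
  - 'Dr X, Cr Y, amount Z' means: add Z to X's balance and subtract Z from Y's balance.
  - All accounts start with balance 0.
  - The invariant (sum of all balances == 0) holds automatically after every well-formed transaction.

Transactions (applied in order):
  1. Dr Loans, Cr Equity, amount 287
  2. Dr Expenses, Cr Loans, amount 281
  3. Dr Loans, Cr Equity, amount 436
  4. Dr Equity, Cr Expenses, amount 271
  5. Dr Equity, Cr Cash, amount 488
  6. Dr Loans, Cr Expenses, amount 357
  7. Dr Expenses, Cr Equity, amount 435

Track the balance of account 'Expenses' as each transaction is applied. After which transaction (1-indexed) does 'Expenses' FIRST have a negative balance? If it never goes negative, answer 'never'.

Answer: 6

Derivation:
After txn 1: Expenses=0
After txn 2: Expenses=281
After txn 3: Expenses=281
After txn 4: Expenses=10
After txn 5: Expenses=10
After txn 6: Expenses=-347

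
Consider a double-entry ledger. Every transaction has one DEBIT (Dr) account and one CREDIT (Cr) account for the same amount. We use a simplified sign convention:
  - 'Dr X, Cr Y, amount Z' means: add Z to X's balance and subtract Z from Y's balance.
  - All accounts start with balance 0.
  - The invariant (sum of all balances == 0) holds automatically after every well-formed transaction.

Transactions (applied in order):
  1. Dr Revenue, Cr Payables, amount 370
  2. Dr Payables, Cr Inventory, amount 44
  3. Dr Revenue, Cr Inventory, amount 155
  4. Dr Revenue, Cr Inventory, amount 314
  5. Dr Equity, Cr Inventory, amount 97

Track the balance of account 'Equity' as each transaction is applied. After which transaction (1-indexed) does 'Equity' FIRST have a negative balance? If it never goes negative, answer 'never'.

Answer: never

Derivation:
After txn 1: Equity=0
After txn 2: Equity=0
After txn 3: Equity=0
After txn 4: Equity=0
After txn 5: Equity=97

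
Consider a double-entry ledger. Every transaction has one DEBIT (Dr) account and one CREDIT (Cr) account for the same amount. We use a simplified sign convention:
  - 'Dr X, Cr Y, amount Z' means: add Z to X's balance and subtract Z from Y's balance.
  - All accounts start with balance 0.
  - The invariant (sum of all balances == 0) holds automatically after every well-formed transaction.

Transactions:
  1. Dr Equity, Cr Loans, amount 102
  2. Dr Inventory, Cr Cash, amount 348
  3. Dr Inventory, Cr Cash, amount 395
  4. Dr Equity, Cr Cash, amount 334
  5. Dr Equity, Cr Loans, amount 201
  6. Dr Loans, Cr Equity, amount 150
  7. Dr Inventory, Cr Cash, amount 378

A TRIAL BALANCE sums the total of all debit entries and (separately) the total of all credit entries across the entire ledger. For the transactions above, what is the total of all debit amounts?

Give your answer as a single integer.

Txn 1: debit+=102
Txn 2: debit+=348
Txn 3: debit+=395
Txn 4: debit+=334
Txn 5: debit+=201
Txn 6: debit+=150
Txn 7: debit+=378
Total debits = 1908

Answer: 1908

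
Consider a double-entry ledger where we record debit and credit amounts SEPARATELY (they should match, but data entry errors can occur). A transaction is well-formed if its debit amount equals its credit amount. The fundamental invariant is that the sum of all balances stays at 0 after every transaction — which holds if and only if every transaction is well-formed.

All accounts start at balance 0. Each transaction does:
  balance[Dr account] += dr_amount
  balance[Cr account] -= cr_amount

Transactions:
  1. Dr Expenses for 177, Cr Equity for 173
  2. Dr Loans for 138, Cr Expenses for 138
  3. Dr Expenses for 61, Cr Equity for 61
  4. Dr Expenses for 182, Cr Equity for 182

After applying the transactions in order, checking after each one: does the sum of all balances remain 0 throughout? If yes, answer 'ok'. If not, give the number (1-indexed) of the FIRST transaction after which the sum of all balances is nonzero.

Answer: 1

Derivation:
After txn 1: dr=177 cr=173 sum_balances=4
After txn 2: dr=138 cr=138 sum_balances=4
After txn 3: dr=61 cr=61 sum_balances=4
After txn 4: dr=182 cr=182 sum_balances=4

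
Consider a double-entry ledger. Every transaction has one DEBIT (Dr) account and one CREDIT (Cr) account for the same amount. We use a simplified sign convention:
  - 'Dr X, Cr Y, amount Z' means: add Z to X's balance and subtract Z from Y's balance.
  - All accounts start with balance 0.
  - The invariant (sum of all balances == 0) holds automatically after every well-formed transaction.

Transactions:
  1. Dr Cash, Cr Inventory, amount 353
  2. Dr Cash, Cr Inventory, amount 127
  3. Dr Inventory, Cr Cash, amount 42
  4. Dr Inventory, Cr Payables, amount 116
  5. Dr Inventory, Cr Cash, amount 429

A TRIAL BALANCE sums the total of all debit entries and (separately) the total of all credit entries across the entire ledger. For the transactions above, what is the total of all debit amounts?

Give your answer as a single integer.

Answer: 1067

Derivation:
Txn 1: debit+=353
Txn 2: debit+=127
Txn 3: debit+=42
Txn 4: debit+=116
Txn 5: debit+=429
Total debits = 1067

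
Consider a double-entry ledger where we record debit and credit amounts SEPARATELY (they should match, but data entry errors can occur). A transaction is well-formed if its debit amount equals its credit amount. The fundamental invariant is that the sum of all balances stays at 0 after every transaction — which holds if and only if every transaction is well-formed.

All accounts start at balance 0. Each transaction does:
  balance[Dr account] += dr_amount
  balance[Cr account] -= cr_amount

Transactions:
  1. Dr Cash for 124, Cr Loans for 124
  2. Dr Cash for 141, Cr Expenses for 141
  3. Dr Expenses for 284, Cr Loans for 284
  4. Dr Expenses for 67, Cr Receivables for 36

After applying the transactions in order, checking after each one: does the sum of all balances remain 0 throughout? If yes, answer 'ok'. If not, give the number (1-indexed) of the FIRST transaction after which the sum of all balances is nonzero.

After txn 1: dr=124 cr=124 sum_balances=0
After txn 2: dr=141 cr=141 sum_balances=0
After txn 3: dr=284 cr=284 sum_balances=0
After txn 4: dr=67 cr=36 sum_balances=31

Answer: 4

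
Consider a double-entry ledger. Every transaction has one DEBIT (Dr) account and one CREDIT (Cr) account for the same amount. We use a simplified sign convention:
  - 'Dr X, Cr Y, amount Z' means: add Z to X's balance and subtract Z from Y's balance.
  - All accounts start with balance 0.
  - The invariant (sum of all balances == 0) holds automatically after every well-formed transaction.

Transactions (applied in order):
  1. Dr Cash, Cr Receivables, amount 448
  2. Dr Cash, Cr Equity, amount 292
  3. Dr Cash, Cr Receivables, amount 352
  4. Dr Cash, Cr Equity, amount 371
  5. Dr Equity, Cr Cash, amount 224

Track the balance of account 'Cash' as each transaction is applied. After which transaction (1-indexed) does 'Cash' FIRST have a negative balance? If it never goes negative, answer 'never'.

Answer: never

Derivation:
After txn 1: Cash=448
After txn 2: Cash=740
After txn 3: Cash=1092
After txn 4: Cash=1463
After txn 5: Cash=1239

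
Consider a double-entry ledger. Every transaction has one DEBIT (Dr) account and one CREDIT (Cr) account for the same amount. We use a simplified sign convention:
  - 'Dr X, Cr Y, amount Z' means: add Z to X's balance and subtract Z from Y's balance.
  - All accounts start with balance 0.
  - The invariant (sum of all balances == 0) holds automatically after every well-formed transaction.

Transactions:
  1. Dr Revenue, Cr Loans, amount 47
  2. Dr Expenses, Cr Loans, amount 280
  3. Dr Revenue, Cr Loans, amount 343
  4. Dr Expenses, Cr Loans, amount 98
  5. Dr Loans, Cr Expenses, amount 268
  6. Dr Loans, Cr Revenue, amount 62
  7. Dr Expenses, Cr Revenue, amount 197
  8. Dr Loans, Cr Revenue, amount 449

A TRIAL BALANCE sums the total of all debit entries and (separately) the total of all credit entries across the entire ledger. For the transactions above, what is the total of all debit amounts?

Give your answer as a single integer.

Answer: 1744

Derivation:
Txn 1: debit+=47
Txn 2: debit+=280
Txn 3: debit+=343
Txn 4: debit+=98
Txn 5: debit+=268
Txn 6: debit+=62
Txn 7: debit+=197
Txn 8: debit+=449
Total debits = 1744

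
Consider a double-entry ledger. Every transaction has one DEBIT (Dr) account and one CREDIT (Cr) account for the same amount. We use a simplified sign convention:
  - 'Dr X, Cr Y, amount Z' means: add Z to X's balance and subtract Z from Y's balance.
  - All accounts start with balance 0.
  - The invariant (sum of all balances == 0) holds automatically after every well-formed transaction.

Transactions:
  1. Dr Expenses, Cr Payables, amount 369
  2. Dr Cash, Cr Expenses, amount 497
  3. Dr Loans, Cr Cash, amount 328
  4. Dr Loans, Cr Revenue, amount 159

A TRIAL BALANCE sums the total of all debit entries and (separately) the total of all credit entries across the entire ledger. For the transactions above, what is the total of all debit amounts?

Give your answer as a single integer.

Txn 1: debit+=369
Txn 2: debit+=497
Txn 3: debit+=328
Txn 4: debit+=159
Total debits = 1353

Answer: 1353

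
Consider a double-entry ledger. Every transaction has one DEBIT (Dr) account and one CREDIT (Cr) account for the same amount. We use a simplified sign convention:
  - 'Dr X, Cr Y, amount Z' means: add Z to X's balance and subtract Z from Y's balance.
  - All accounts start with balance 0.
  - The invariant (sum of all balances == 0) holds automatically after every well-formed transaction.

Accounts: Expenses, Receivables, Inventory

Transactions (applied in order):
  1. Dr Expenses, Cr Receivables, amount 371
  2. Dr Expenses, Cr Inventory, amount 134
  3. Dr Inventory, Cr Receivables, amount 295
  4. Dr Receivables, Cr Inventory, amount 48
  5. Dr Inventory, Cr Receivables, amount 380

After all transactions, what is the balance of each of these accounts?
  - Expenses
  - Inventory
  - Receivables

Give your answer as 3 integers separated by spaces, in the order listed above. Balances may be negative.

After txn 1 (Dr Expenses, Cr Receivables, amount 371): Expenses=371 Receivables=-371
After txn 2 (Dr Expenses, Cr Inventory, amount 134): Expenses=505 Inventory=-134 Receivables=-371
After txn 3 (Dr Inventory, Cr Receivables, amount 295): Expenses=505 Inventory=161 Receivables=-666
After txn 4 (Dr Receivables, Cr Inventory, amount 48): Expenses=505 Inventory=113 Receivables=-618
After txn 5 (Dr Inventory, Cr Receivables, amount 380): Expenses=505 Inventory=493 Receivables=-998

Answer: 505 493 -998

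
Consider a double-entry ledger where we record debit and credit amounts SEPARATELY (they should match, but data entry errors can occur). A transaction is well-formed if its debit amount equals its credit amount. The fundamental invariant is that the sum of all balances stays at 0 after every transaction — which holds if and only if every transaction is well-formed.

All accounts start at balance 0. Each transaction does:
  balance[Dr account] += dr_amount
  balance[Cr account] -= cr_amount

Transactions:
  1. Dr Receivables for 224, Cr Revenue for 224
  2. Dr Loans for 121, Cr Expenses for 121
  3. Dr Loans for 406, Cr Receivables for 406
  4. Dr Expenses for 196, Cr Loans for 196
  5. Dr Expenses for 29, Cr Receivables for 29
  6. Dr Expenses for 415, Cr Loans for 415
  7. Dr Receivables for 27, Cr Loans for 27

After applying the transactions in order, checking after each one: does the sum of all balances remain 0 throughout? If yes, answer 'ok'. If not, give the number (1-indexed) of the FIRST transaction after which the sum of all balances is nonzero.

After txn 1: dr=224 cr=224 sum_balances=0
After txn 2: dr=121 cr=121 sum_balances=0
After txn 3: dr=406 cr=406 sum_balances=0
After txn 4: dr=196 cr=196 sum_balances=0
After txn 5: dr=29 cr=29 sum_balances=0
After txn 6: dr=415 cr=415 sum_balances=0
After txn 7: dr=27 cr=27 sum_balances=0

Answer: ok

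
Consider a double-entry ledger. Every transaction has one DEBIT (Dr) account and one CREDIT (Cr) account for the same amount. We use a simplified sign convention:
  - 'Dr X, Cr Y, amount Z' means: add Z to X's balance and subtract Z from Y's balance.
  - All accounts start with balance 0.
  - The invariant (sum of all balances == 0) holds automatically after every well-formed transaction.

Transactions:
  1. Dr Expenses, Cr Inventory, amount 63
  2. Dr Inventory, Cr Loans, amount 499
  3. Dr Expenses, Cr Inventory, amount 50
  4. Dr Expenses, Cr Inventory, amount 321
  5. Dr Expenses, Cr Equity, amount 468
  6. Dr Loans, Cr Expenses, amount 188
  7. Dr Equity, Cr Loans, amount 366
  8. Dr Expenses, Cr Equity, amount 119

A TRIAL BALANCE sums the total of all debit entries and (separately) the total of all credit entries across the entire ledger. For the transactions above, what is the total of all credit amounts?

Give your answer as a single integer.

Txn 1: credit+=63
Txn 2: credit+=499
Txn 3: credit+=50
Txn 4: credit+=321
Txn 5: credit+=468
Txn 6: credit+=188
Txn 7: credit+=366
Txn 8: credit+=119
Total credits = 2074

Answer: 2074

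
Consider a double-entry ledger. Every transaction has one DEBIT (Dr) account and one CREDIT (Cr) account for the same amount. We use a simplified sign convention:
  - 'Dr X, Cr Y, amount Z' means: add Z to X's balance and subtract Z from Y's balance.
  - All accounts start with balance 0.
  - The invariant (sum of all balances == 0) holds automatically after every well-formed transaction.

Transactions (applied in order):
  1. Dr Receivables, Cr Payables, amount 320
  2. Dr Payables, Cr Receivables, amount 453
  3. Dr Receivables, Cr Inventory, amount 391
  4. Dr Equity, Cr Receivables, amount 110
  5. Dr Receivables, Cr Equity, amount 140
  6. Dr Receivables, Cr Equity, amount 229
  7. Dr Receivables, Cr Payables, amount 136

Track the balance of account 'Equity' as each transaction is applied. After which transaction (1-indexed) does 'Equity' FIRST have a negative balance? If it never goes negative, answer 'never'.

After txn 1: Equity=0
After txn 2: Equity=0
After txn 3: Equity=0
After txn 4: Equity=110
After txn 5: Equity=-30

Answer: 5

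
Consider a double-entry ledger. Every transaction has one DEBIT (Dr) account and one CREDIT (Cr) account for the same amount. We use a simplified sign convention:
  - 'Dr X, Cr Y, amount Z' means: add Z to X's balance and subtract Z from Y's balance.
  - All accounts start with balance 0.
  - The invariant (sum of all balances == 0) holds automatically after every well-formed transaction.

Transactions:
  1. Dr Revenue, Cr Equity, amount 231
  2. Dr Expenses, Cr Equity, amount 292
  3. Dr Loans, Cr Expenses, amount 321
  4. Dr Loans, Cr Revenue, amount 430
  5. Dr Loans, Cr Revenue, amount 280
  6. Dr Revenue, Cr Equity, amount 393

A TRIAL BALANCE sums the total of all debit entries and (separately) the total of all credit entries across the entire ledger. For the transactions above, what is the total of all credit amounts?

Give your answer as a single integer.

Txn 1: credit+=231
Txn 2: credit+=292
Txn 3: credit+=321
Txn 4: credit+=430
Txn 5: credit+=280
Txn 6: credit+=393
Total credits = 1947

Answer: 1947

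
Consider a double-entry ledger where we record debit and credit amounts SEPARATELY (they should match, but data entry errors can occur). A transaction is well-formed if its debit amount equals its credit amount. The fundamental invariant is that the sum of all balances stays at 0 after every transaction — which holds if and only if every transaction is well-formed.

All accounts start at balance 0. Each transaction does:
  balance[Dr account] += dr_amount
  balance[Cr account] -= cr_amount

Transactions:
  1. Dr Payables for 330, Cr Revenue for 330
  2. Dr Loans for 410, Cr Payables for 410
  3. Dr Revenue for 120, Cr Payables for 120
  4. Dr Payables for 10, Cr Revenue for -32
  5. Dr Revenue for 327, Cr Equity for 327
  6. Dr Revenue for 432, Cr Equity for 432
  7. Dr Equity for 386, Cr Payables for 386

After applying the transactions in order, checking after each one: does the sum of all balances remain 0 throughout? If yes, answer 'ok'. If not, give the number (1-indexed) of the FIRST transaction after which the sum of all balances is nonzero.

Answer: 4

Derivation:
After txn 1: dr=330 cr=330 sum_balances=0
After txn 2: dr=410 cr=410 sum_balances=0
After txn 3: dr=120 cr=120 sum_balances=0
After txn 4: dr=10 cr=-32 sum_balances=42
After txn 5: dr=327 cr=327 sum_balances=42
After txn 6: dr=432 cr=432 sum_balances=42
After txn 7: dr=386 cr=386 sum_balances=42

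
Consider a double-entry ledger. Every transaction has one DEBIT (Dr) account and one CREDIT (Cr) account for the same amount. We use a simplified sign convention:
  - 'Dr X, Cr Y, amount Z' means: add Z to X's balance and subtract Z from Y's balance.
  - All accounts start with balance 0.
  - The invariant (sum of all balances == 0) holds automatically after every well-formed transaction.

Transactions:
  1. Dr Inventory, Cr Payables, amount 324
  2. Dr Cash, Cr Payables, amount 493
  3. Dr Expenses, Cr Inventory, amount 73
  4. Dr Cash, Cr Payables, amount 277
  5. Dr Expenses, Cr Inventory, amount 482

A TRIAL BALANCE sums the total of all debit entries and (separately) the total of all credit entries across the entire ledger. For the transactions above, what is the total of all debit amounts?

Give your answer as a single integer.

Answer: 1649

Derivation:
Txn 1: debit+=324
Txn 2: debit+=493
Txn 3: debit+=73
Txn 4: debit+=277
Txn 5: debit+=482
Total debits = 1649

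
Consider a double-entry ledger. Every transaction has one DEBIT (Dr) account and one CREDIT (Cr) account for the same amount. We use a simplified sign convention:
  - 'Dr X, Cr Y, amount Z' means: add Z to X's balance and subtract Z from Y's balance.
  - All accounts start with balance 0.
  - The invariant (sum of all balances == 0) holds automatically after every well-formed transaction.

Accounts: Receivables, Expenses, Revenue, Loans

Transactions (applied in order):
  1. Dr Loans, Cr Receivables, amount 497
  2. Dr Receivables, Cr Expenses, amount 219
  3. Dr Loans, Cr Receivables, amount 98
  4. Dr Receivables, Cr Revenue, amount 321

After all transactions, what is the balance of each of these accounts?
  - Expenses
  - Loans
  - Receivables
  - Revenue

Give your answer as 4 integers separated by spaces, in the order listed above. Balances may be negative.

Answer: -219 595 -55 -321

Derivation:
After txn 1 (Dr Loans, Cr Receivables, amount 497): Loans=497 Receivables=-497
After txn 2 (Dr Receivables, Cr Expenses, amount 219): Expenses=-219 Loans=497 Receivables=-278
After txn 3 (Dr Loans, Cr Receivables, amount 98): Expenses=-219 Loans=595 Receivables=-376
After txn 4 (Dr Receivables, Cr Revenue, amount 321): Expenses=-219 Loans=595 Receivables=-55 Revenue=-321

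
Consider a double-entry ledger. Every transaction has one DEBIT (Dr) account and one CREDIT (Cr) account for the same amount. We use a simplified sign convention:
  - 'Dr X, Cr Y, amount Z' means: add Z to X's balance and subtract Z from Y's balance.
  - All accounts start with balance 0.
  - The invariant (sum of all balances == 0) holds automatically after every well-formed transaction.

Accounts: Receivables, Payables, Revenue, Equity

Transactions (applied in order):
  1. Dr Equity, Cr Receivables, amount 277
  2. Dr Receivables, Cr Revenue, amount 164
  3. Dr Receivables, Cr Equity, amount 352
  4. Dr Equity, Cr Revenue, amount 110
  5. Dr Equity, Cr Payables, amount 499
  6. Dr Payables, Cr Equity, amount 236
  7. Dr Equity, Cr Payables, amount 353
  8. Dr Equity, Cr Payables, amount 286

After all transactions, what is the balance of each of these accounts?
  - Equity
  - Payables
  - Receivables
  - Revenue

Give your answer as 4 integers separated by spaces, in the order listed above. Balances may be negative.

After txn 1 (Dr Equity, Cr Receivables, amount 277): Equity=277 Receivables=-277
After txn 2 (Dr Receivables, Cr Revenue, amount 164): Equity=277 Receivables=-113 Revenue=-164
After txn 3 (Dr Receivables, Cr Equity, amount 352): Equity=-75 Receivables=239 Revenue=-164
After txn 4 (Dr Equity, Cr Revenue, amount 110): Equity=35 Receivables=239 Revenue=-274
After txn 5 (Dr Equity, Cr Payables, amount 499): Equity=534 Payables=-499 Receivables=239 Revenue=-274
After txn 6 (Dr Payables, Cr Equity, amount 236): Equity=298 Payables=-263 Receivables=239 Revenue=-274
After txn 7 (Dr Equity, Cr Payables, amount 353): Equity=651 Payables=-616 Receivables=239 Revenue=-274
After txn 8 (Dr Equity, Cr Payables, amount 286): Equity=937 Payables=-902 Receivables=239 Revenue=-274

Answer: 937 -902 239 -274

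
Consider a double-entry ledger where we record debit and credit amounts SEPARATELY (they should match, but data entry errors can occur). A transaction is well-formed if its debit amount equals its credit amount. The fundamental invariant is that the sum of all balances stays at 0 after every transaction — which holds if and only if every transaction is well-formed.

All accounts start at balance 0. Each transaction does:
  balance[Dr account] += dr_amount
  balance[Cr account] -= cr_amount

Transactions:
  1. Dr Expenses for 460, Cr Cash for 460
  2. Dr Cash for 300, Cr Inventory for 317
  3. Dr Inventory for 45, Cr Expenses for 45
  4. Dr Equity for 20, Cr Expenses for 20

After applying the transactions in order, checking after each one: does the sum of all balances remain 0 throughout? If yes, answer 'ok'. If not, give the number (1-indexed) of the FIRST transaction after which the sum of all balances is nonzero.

Answer: 2

Derivation:
After txn 1: dr=460 cr=460 sum_balances=0
After txn 2: dr=300 cr=317 sum_balances=-17
After txn 3: dr=45 cr=45 sum_balances=-17
After txn 4: dr=20 cr=20 sum_balances=-17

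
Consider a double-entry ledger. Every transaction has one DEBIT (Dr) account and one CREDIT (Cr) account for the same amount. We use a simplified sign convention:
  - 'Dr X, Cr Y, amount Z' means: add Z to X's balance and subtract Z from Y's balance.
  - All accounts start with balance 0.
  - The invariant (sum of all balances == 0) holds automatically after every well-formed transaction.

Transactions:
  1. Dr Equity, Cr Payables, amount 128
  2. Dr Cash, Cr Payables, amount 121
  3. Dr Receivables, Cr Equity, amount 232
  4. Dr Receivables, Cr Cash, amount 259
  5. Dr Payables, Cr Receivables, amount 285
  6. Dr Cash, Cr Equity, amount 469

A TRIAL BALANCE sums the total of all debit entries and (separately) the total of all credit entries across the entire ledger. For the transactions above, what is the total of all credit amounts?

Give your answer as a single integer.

Answer: 1494

Derivation:
Txn 1: credit+=128
Txn 2: credit+=121
Txn 3: credit+=232
Txn 4: credit+=259
Txn 5: credit+=285
Txn 6: credit+=469
Total credits = 1494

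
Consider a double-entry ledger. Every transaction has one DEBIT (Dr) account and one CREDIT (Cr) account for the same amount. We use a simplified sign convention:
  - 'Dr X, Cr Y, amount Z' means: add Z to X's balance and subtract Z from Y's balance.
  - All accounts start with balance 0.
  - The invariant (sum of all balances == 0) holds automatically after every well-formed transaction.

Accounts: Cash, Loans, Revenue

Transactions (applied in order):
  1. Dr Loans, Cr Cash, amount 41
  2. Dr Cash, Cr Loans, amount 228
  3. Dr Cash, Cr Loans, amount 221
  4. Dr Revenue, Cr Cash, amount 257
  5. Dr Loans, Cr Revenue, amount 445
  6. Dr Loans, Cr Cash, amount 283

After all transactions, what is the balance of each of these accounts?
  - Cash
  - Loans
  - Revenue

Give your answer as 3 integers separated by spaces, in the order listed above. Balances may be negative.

Answer: -132 320 -188

Derivation:
After txn 1 (Dr Loans, Cr Cash, amount 41): Cash=-41 Loans=41
After txn 2 (Dr Cash, Cr Loans, amount 228): Cash=187 Loans=-187
After txn 3 (Dr Cash, Cr Loans, amount 221): Cash=408 Loans=-408
After txn 4 (Dr Revenue, Cr Cash, amount 257): Cash=151 Loans=-408 Revenue=257
After txn 5 (Dr Loans, Cr Revenue, amount 445): Cash=151 Loans=37 Revenue=-188
After txn 6 (Dr Loans, Cr Cash, amount 283): Cash=-132 Loans=320 Revenue=-188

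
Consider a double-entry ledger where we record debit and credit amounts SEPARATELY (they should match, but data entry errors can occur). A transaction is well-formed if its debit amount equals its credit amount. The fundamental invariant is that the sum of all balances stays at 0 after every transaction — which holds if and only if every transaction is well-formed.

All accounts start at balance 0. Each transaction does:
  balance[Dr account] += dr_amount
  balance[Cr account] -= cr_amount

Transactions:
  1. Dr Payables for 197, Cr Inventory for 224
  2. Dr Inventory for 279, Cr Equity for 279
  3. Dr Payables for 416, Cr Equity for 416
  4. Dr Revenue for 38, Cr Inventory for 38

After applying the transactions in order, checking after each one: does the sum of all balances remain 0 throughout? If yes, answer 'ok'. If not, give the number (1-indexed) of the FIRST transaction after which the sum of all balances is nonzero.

After txn 1: dr=197 cr=224 sum_balances=-27
After txn 2: dr=279 cr=279 sum_balances=-27
After txn 3: dr=416 cr=416 sum_balances=-27
After txn 4: dr=38 cr=38 sum_balances=-27

Answer: 1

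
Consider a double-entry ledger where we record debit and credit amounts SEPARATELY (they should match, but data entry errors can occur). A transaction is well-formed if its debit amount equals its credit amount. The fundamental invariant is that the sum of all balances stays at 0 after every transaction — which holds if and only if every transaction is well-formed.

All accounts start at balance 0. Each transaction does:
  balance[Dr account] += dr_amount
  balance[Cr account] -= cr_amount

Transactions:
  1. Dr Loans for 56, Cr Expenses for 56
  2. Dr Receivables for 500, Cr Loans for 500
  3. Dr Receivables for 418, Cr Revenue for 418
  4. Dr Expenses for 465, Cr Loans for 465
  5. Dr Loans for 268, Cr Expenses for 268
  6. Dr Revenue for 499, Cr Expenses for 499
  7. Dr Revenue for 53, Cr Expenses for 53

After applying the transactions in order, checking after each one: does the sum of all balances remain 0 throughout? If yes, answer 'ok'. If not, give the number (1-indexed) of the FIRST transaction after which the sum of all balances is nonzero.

After txn 1: dr=56 cr=56 sum_balances=0
After txn 2: dr=500 cr=500 sum_balances=0
After txn 3: dr=418 cr=418 sum_balances=0
After txn 4: dr=465 cr=465 sum_balances=0
After txn 5: dr=268 cr=268 sum_balances=0
After txn 6: dr=499 cr=499 sum_balances=0
After txn 7: dr=53 cr=53 sum_balances=0

Answer: ok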